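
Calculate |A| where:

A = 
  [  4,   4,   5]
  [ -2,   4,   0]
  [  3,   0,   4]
Cofactor expansion along row 1:
det(A) = (4)·((4)(4) - (0)(0)) - (4)·((-2)(4) - (0)(3)) + (5)·((-2)(0) - (4)(3))
  = (4)(16) - (4)(-8) + (5)(-12)
  = 36

det(A) = 36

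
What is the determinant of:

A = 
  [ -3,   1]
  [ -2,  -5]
For a 2×2 matrix, det = ad - bc = (-3)(-5) - (1)(-2) = 17

det(A) = 17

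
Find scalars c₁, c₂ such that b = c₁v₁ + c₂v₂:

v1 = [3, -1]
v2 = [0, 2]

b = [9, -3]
c1 = 3, c2 = 0

b = 3·v1 + 0·v2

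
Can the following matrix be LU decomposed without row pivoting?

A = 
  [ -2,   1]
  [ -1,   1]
Yes.
A[1,1] = -2 ≠ 0, so Gaussian elimination proceeds without a row swap: multiplier ℓ₂₁ = (-1)/(-2) = 1/2, and U[2,2] = 1 - (1/2)(1) = 1/2.
L = 
  [  1,   0]
  [1/2,   1]
U = 
  [ -2,   1]
  [  0, 1/2]
Check row 2 of LU: [(1/2)(-2), (1/2)(1) + (1/2)] = [-1, 1] = row 2 of A ✓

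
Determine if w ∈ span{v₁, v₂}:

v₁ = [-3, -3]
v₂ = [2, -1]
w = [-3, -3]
Yes

Form the augmented matrix and row-reduce:
[v₁|v₂|w] = 
  [ -3,   2,  -3]
  [ -3,  -1,  -3]
R2 → R2 - (1)·R1
REF = 
  [ -3,   2,  -3]
  [  0,  -3,   0]

No row of the form [0 0 | nonzero], so the system is consistent. Back-substitution gives c₁ = 1, c₂ = 0: w = (1)·v₁ + (0)·v₂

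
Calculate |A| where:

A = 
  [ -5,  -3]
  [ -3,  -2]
1

For a 2×2 matrix, det = ad - bc = (-5)(-2) - (-3)(-3) = 1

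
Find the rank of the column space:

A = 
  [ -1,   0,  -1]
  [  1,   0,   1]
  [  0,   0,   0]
Row reduce:
R2 → R2 + (1)·R1
REF = 
  [ -1,   0,  -1]
  [  0,   0,   0]
  [  0,   0,   0]
Pivot columns: 1 → 1 pivot.
dim(Col(A)) = number of pivot columns = 1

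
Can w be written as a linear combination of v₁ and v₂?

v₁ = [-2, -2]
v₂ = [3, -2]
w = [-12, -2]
Yes

Form the augmented matrix and row-reduce:
[v₁|v₂|w] = 
  [ -2,   3, -12]
  [ -2,  -2,  -2]
R2 → R2 - (1)·R1
REF = 
  [ -2,   3, -12]
  [  0,  -5,  10]

No row of the form [0 0 | nonzero], so the system is consistent. Back-substitution gives c₁ = 3, c₂ = -2: w = (3)·v₁ + (-2)·v₂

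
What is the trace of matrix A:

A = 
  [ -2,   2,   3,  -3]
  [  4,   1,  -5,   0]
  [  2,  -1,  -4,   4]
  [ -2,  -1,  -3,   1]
-4

tr(A) = -2 + 1 + -4 + 1 = -4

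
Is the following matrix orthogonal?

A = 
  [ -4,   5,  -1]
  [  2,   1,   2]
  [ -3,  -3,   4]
No

AᵀA = 
  [ 29,  -9,  -4]
  [ -9,  35, -15]
  [ -4, -15,  21]
≠ I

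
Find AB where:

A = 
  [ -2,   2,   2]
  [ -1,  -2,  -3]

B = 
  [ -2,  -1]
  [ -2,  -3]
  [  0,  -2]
A is 2×3 and B is 3×2, so AB is 2×2. Each entry is (row of A)·(column of B):
AB[1,1] = (-2)(-2) + (2)(-2) + (2)(0) = 0
AB[1,2] = (-2)(-1) + (2)(-3) + (2)(-2) = -8
AB[2,1] = (-1)(-2) + (-2)(-2) + (-3)(0) = 6
AB[2,2] = (-1)(-1) + (-2)(-3) + (-3)(-2) = 13

AB = 
  [  0,  -8]
  [  6,  13]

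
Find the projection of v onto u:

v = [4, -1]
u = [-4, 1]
v·u = (4)(-4) + (-1)(1) = -17
u·u = (-4)² + (1)² = 17
proj_u(v) = (v·u / u·u) × u = (-17/17) × u = (-1) × u

proj_u(v) = [4, -1]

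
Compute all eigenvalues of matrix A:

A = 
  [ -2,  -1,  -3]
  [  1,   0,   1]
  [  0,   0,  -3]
Characteristic polynomial: det(λI - A) = λ³ + 5λ² + 7λ + 3
Testing integer divisors of the constant term: p(-1) = 0, so (λ + 1) is a factor:
p(λ) = (λ + 1)(λ² + 4λ + 3)
λ² + 4λ + 3 = (λ + 3)(λ + 1)

λ = -1, -1, -3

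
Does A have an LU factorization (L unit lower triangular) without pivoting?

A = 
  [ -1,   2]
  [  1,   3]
Yes.
A[1,1] = -1 ≠ 0, so Gaussian elimination proceeds without a row swap: multiplier ℓ₂₁ = (1)/(-1) = -1, and U[2,2] = 3 - (-1)(2) = 5.
L = 
  [  1,   0]
  [ -1,   1]
U = 
  [ -1,   2]
  [  0,   5]
Check row 2 of LU: [(-1)(-1), (-1)(2) + 5] = [1, 3] = row 2 of A ✓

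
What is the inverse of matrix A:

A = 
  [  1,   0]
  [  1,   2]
det(A) = (1)(2) - (0)(1) = 2
For a 2×2 matrix, A⁻¹ = (1/det(A)) · [[d, -b], [-c, a]]
    = (1/2) · [[2, 0], [-1, 1]]

A⁻¹ = 
  [   1,    0]
  [-1/2,  1/2]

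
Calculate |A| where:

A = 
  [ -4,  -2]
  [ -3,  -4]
For a 2×2 matrix, det = ad - bc = (-4)(-4) - (-2)(-3) = 10

det(A) = 10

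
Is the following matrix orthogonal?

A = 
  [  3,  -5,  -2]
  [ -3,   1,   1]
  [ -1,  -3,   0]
No

AᵀA = 
  [ 19, -15,  -9]
  [-15,  35,  11]
  [ -9,  11,   5]
≠ I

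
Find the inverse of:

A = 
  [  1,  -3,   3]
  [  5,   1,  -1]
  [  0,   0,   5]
det(A) = (1)·((1)(5) - (-1)(0)) - (-3)·((5)(5) - (-1)(0)) + (3)·((5)(0) - (1)(0))
  = (1)(5) - (-3)(25) + (3)(0)
  = 80
det(A) = 80 ≠ 0, so A is invertible.

Cofactors Cᵢⱼ = (-1)ⁱ⁺ʲ·Mᵢⱼ:
C = 
  [  5, -25,   0]
  [ 15,   5,   0]
  [  0,  16,  16]

adj(A) = Cᵀ:
adj(A) = 
  [  5,  15,   0]
  [-25,   5,  16]
  [  0,   0,  16]

A⁻¹ = (1/80) · adj(A):
A⁻¹ = 
  [ 1/16,  3/16,     0]
  [-5/16,  1/16,   1/5]
  [    0,     0,   1/5]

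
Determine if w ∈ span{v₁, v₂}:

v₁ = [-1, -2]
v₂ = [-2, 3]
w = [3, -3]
Yes

Form the augmented matrix and row-reduce:
[v₁|v₂|w] = 
  [ -1,  -2,   3]
  [ -2,   3,  -3]
R2 → R2 - (2)·R1
REF = 
  [ -1,  -2,   3]
  [  0,   7,  -9]

No row of the form [0 0 | nonzero], so the system is consistent. Back-substitution gives c₁ = -3/7, c₂ = -9/7: w = (-3/7)·v₁ + (-9/7)·v₂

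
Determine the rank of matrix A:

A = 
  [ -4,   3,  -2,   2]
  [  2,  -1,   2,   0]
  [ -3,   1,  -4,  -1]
rank(A) = 2

Row reduce:
R2 → R2 + (1/2)·R1
R3 → R3 - (3/4)·R1
R3 → R3 + (5/2)·R2
REF = 
  [ -4,   3,  -2,   2]
  [  0, 1/2,   1,   1]
  [  0,   0,   0,   0]
Pivot columns: 1, 2 → 2 pivots.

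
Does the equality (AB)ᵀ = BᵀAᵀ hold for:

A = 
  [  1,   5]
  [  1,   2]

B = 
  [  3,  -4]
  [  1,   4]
Yes

(AB)ᵀ = 
  [  8,   5]
  [ 16,   4]

BᵀAᵀ = 
  [  8,   5]
  [ 16,   4]

Both sides are equal — this is the standard identity (AB)ᵀ = BᵀAᵀ, which holds for all A, B.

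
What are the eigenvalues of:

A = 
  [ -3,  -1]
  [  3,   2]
λ = (-1 + √13)/2, (-1 - √13)/2  (≈ 1.303, -2.303)

tr(A) = -1, det(A) = -3
Characteristic polynomial: λ² - tr(A)λ + det(A) = λ² + λ - 3
λ² + λ - 3 = 0  ⇒  λ = (-1 ± √((1)² - 4·(-3)))/2 = (-1 ± √(13))/2
  = (-1 + √13)/2,  (-1 - √13)/2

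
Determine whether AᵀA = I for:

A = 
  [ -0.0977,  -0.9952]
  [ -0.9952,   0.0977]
Yes

AᵀA = 
  [  1,   0]
  [  0,   1]
≈ I (equal to I up to the 4-dp rounding of the entries)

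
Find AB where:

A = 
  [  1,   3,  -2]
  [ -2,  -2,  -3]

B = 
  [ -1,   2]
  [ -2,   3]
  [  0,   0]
AB = 
  [ -7,  11]
  [  6, -10]

A is 2×3 and B is 3×2, so AB is 2×2. Each entry is (row of A)·(column of B):
AB[1,1] = (1)(-1) + (3)(-2) + (-2)(0) = -7
AB[1,2] = (1)(2) + (3)(3) + (-2)(0) = 11
AB[2,1] = (-2)(-1) + (-2)(-2) + (-3)(0) = 6
AB[2,2] = (-2)(2) + (-2)(3) + (-3)(0) = -10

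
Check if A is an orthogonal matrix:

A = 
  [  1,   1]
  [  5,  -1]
No

AᵀA = 
  [ 26,  -4]
  [ -4,   2]
≠ I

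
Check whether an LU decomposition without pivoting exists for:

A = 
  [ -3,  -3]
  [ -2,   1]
Yes.
A[1,1] = -3 ≠ 0, so Gaussian elimination proceeds without a row swap: multiplier ℓ₂₁ = (-2)/(-3) = 2/3, and U[2,2] = 1 - (2/3)(-3) = 3.
L = 
  [  1,   0]
  [2/3,   1]
U = 
  [ -3,  -3]
  [  0,   3]
Check row 2 of LU: [(2/3)(-3), (2/3)(-3) + 3] = [-2, 1] = row 2 of A ✓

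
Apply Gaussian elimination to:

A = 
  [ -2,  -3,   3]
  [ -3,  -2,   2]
Row operations:
R2 → R2 - (3/2)·R1

Resulting echelon form:
REF = 
  [  -2,   -3,    3]
  [   0,  5/2, -5/2]

Rank = 2 (number of non-zero pivot rows).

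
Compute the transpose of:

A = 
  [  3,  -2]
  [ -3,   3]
Aᵀ = 
  [  3,  -3]
  [ -2,   3]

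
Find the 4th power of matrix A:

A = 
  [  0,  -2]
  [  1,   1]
A^4 = 
  [  2,   6]
  [ -3,  -1]

A² = A·A:
A²[1,1] = (0)(0) + (-2)(1) = -2
A²[1,2] = (0)(-2) + (-2)(1) = -2
A²[2,1] = (1)(0) + (1)(1) = 1
A²[2,2] = (1)(-2) + (1)(1) = -1
A² = 
  [ -2,  -2]
  [  1,  -1]

A^3 = A^2·A:
A^3[1,1] = (-2)(0) + (-2)(1) = -2
A^3[1,2] = (-2)(-2) + (-2)(1) = 2
A^3[2,1] = (1)(0) + (-1)(1) = -1
A^3[2,2] = (1)(-2) + (-1)(1) = -3
A^3 = 
  [ -2,   2]
  [ -1,  -3]

A^4 = A^3·A:
A^4[1,1] = (-2)(0) + (2)(1) = 2
A^4[1,2] = (-2)(-2) + (2)(1) = 6
A^4[2,1] = (-1)(0) + (-3)(1) = -3
A^4[2,2] = (-1)(-2) + (-3)(1) = -1
A^4 = 
  [  2,   6]
  [ -3,  -1]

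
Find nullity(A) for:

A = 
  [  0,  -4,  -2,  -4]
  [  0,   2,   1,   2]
nullity(A) = 3

Row reduce:
R2 → R2 + (1/2)·R1
REF = 
  [  0,  -4,  -2,  -4]
  [  0,   0,   0,   0]
Pivot columns: 2 → 1 pivot.
rank(A) = 1, so nullity(A) = 4 - 1 = 3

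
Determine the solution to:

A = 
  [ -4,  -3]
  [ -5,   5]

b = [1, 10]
Row reduce the augmented matrix [A|b]:
R2 → R2 - (5/4)·R1
REF = 
  [  -4,   -3,    1]
  [   0, 35/4, 35/4]

Back-substitution:
x₂ = (35/4) / (35/4) = 1
x₁ = (1 - (-3)(1)) / (-4) = -1

x = [-1, 1]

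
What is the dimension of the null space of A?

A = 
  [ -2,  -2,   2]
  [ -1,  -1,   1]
nullity(A) = 2

Row reduce:
R2 → R2 - (1/2)·R1
REF = 
  [ -2,  -2,   2]
  [  0,   0,   0]
Pivot columns: 1 → 1 pivot.
rank(A) = 1, so nullity(A) = 3 - 1 = 2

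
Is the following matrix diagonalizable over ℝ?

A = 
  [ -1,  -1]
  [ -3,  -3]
Yes

tr(A) = -4, det(A) = 0
Characteristic polynomial: λ² - tr(A)λ + det(A) = λ² + 4λ
λ² + 4λ = λ(λ + 4)
Eigenvalues: 0, -4
λ=-4: alg. mult. = 1, geom. mult. = 2 - rank(A - (-4)I) = 2 - 1 = 1
λ=0: alg. mult. = 1, geom. mult. = 2 - rank(A - (0)I) = 2 - 1 = 1
Sum of geometric multiplicities equals n, so A has n independent eigenvectors.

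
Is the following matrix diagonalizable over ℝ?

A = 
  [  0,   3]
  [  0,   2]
Yes

tr(A) = 2, det(A) = 0
Characteristic polynomial: λ² - tr(A)λ + det(A) = λ² - 2λ
λ² - 2λ = λ(λ - 2)
Eigenvalues: 2, 0
λ=0: alg. mult. = 1, geom. mult. = 2 - rank(A - (0)I) = 2 - 1 = 1
λ=2: alg. mult. = 1, geom. mult. = 2 - rank(A - (2)I) = 2 - 1 = 1
Sum of geometric multiplicities equals n, so A has n independent eigenvectors.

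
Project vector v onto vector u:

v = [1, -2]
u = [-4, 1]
v·u = (1)(-4) + (-2)(1) = -6
u·u = (-4)² + (1)² = 17
proj_u(v) = (v·u / u·u) × u = (-6/17) × u

proj_u(v) = [24/17, -6/17]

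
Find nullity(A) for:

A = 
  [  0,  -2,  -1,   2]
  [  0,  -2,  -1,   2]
nullity(A) = 3

Row reduce:
R2 → R2 - (1)·R1
REF = 
  [  0,  -2,  -1,   2]
  [  0,   0,   0,   0]
Pivot columns: 2 → 1 pivot.
rank(A) = 1, so nullity(A) = 4 - 1 = 3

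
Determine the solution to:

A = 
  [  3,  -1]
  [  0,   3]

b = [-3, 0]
Row reduce the augmented matrix [A|b]:
(already in echelon form)
REF = 
  [  3,  -1,  -3]
  [  0,   3,   0]

Back-substitution:
x₂ = 0 / 3 = 0
x₁ = (-3 - (-1)(0)) / 3 = -1

x = [-1, 0]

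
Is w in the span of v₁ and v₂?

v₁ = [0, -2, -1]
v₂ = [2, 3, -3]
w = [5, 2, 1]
No

Form the augmented matrix and row-reduce:
[v₁|v₂|w] = 
  [  0,   2,   5]
  [ -2,   3,   2]
  [ -1,  -3,   1]
Swap R1 ↔ R2
R3 → R3 - (1/2)·R1
R3 → R3 + (9/4)·R2
REF = 
  [  -2,    3,    2]
  [   0,    2,    5]
  [   0,    0, 45/4]

Row 3 reads [0 0 | 45/4], i.e. 0 = 45/4, so the system is inconsistent and w ∉ span{v₁, v₂}.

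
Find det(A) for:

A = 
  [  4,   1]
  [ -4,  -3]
-8

For a 2×2 matrix, det = ad - bc = (4)(-3) - (1)(-4) = -8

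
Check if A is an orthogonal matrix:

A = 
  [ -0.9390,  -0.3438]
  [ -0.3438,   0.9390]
Yes

AᵀA = 
  [  0.9999,   0]
  [  0,   0.9999]
≈ I (equal to I up to the 4-dp rounding of the entries)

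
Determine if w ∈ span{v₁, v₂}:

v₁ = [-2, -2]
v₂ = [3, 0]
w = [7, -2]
Yes

Form the augmented matrix and row-reduce:
[v₁|v₂|w] = 
  [ -2,   3,   7]
  [ -2,   0,  -2]
R2 → R2 - (1)·R1
REF = 
  [ -2,   3,   7]
  [  0,  -3,  -9]

No row of the form [0 0 | nonzero], so the system is consistent. Back-substitution gives c₁ = 1, c₂ = 3: w = (1)·v₁ + (3)·v₂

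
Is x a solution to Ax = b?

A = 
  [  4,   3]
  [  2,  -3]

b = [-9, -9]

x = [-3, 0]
No

Ax = [-12, -6] ≠ b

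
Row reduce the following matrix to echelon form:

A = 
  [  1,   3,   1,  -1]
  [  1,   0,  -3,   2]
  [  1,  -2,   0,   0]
Row operations:
R2 → R2 - (1)·R1
R3 → R3 - (1)·R1
R3 → R3 - (5/3)·R2

Resulting echelon form:
REF = 
  [   1,    3,    1,   -1]
  [   0,   -3,   -4,    3]
  [   0,    0, 17/3,   -4]

Rank = 3 (number of non-zero pivot rows).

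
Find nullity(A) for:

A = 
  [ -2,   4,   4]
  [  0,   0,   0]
nullity(A) = 2

Row reduce:
(no row operations needed)
REF = 
  [ -2,   4,   4]
  [  0,   0,   0]
Pivot columns: 1 → 1 pivot.
rank(A) = 1, so nullity(A) = 3 - 1 = 2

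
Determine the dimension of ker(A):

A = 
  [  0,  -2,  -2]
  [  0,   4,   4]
nullity(A) = 2

Row reduce:
R2 → R2 + (2)·R1
REF = 
  [  0,  -2,  -2]
  [  0,   0,   0]
Pivot columns: 2 → 1 pivot.
rank(A) = 1, so nullity(A) = 3 - 1 = 2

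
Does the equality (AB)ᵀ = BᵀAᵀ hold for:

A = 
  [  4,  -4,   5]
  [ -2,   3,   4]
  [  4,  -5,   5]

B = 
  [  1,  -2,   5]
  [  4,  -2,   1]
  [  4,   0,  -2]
Yes

(AB)ᵀ = 
  [  8,  26,   4]
  [  0,  -2,   2]
  [  6, -15,   5]

BᵀAᵀ = 
  [  8,  26,   4]
  [  0,  -2,   2]
  [  6, -15,   5]

Both sides are equal — this is the standard identity (AB)ᵀ = BᵀAᵀ, which holds for all A, B.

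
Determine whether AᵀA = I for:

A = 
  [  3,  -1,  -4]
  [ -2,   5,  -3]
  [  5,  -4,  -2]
No

AᵀA = 
  [ 38, -33, -16]
  [-33,  42,  -3]
  [-16,  -3,  29]
≠ I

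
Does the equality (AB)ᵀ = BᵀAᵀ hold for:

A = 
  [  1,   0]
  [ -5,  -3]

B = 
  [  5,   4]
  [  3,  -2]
Yes

(AB)ᵀ = 
  [  5, -34]
  [  4, -14]

BᵀAᵀ = 
  [  5, -34]
  [  4, -14]

Both sides are equal — this is the standard identity (AB)ᵀ = BᵀAᵀ, which holds for all A, B.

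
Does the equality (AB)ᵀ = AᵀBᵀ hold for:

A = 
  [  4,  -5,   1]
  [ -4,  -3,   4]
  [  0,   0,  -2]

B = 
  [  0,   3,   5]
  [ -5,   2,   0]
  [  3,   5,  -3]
No

(AB)ᵀ = 
  [ 28,  27,  -6]
  [  7,   2, -10]
  [ 17, -32,   6]

AᵀBᵀ = 
  [-12, -28,  -8]
  [ -9,  19, -30]
  [  2,   3,  29]

The two matrices differ, so (AB)ᵀ ≠ AᵀBᵀ in general. The correct identity is (AB)ᵀ = BᵀAᵀ.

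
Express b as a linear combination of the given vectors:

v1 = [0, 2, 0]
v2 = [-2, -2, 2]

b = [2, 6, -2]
c1 = 2, c2 = -1

b = 2·v1 + -1·v2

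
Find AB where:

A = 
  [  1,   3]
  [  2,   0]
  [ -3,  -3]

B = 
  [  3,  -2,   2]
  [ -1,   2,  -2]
A is 3×2 and B is 2×3, so AB is 3×3. Each entry is (row of A)·(column of B):
AB[1,1] = (1)(3) + (3)(-1) = 0
AB[1,2] = (1)(-2) + (3)(2) = 4
AB[1,3] = (1)(2) + (3)(-2) = -4
AB[2,1] = (2)(3) + (0)(-1) = 6
AB[2,2] = (2)(-2) + (0)(2) = -4
AB[2,3] = (2)(2) + (0)(-2) = 4
AB[3,1] = (-3)(3) + (-3)(-1) = -6
AB[3,2] = (-3)(-2) + (-3)(2) = 0
AB[3,3] = (-3)(2) + (-3)(-2) = 0

AB = 
  [  0,   4,  -4]
  [  6,  -4,   4]
  [ -6,   0,   0]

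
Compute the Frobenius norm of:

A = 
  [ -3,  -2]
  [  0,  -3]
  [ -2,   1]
||A||_F = 5.196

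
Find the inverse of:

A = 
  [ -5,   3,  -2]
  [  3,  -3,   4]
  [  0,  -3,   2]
det(A) = (-5)·((-3)(2) - (4)(-3)) - (3)·((3)(2) - (4)(0)) + (-2)·((3)(-3) - (-3)(0))
  = (-5)(6) - (3)(6) + (-2)(-9)
  = -30
det(A) = -30 ≠ 0, so A is invertible.

Cofactors Cᵢⱼ = (-1)ⁱ⁺ʲ·Mᵢⱼ:
C = 
  [  6,  -6,  -9]
  [  0, -10, -15]
  [  6,  14,   6]

adj(A) = Cᵀ:
adj(A) = 
  [  6,   0,   6]
  [ -6, -10,  14]
  [ -9, -15,   6]

A⁻¹ = (-1/30) · adj(A):
A⁻¹ = 
  [ -1/5,     0,  -1/5]
  [  1/5,   1/3, -7/15]
  [ 3/10,   1/2,  -1/5]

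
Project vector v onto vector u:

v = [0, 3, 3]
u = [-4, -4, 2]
v·u = (0)(-4) + (3)(-4) + (3)(2) = -6
u·u = (-4)² + (-4)² + (2)² = 36
proj_u(v) = (v·u / u·u) × u = (-6/36) × u = (-1/6) × u

proj_u(v) = [2/3, 2/3, -1/3]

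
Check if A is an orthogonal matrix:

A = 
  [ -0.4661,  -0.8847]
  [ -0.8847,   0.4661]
Yes

AᵀA = 
  [  0.9999,   0]
  [  0,   0.9999]
≈ I (equal to I up to the 4-dp rounding of the entries)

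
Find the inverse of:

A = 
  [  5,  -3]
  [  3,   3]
det(A) = (5)(3) - (-3)(3) = 24
For a 2×2 matrix, A⁻¹ = (1/det(A)) · [[d, -b], [-c, a]]
    = (1/24) · [[3, 3], [-3, 5]]

A⁻¹ = 
  [ 1/8,  1/8]
  [-1/8, 5/24]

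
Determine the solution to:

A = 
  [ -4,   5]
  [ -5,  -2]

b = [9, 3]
x = [-1, 1]

Row reduce the augmented matrix [A|b]:
R2 → R2 - (5/4)·R1
REF = 
  [   -4,     5,     9]
  [    0, -33/4, -33/4]

Back-substitution:
x₂ = (-33/4) / (-33/4) = 1
x₁ = (9 - (5)(1)) / (-4) = -1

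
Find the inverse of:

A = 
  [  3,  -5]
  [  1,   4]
det(A) = (3)(4) - (-5)(1) = 17
For a 2×2 matrix, A⁻¹ = (1/det(A)) · [[d, -b], [-c, a]]
    = (1/17) · [[4, 5], [-1, 3]]

A⁻¹ = 
  [ 4/17,  5/17]
  [-1/17,  3/17]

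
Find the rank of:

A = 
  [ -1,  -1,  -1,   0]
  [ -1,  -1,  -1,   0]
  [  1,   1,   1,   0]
Row reduce:
R2 → R2 - (1)·R1
R3 → R3 + (1)·R1
REF = 
  [ -1,  -1,  -1,   0]
  [  0,   0,   0,   0]
  [  0,   0,   0,   0]
Pivot columns: 1 → 1 pivot.

rank(A) = 1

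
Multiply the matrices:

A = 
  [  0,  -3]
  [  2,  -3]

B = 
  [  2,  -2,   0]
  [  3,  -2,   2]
AB = 
  [ -9,   6,  -6]
  [ -5,   2,  -6]

A is 2×2 and B is 2×3, so AB is 2×3. Each entry is (row of A)·(column of B):
AB[1,1] = (0)(2) + (-3)(3) = -9
AB[1,2] = (0)(-2) + (-3)(-2) = 6
AB[1,3] = (0)(0) + (-3)(2) = -6
AB[2,1] = (2)(2) + (-3)(3) = -5
AB[2,2] = (2)(-2) + (-3)(-2) = 2
AB[2,3] = (2)(0) + (-3)(2) = -6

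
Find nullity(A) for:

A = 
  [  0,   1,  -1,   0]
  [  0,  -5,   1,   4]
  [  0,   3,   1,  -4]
nullity(A) = 2

Row reduce:
R2 → R2 + (5)·R1
R3 → R3 - (3)·R1
R3 → R3 + (1)·R2
REF = 
  [  0,   1,  -1,   0]
  [  0,   0,  -4,   4]
  [  0,   0,   0,   0]
Pivot columns: 2, 3 → 2 pivots.
rank(A) = 2, so nullity(A) = 4 - 2 = 2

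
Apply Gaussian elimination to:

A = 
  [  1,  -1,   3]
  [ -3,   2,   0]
Row operations:
R2 → R2 + (3)·R1

Resulting echelon form:
REF = 
  [  1,  -1,   3]
  [  0,  -1,   9]

Rank = 2 (number of non-zero pivot rows).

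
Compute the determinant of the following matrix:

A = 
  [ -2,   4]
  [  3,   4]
-20

For a 2×2 matrix, det = ad - bc = (-2)(4) - (4)(3) = -20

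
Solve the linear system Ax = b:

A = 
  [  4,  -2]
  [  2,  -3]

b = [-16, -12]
Row reduce the augmented matrix [A|b]:
R2 → R2 - (1/2)·R1
REF = 
  [  4,  -2, -16]
  [  0,  -2,  -4]

Back-substitution:
x₂ = (-4) / (-2) = 2
x₁ = (-16 - (-2)(2)) / 4 = -3

x = [-3, 2]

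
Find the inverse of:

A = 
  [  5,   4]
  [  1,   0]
det(A) = (5)(0) - (4)(1) = -4
For a 2×2 matrix, A⁻¹ = (1/det(A)) · [[d, -b], [-c, a]]
    = (-1/4) · [[0, -4], [-1, 5]]

A⁻¹ = 
  [   0,    1]
  [ 1/4, -5/4]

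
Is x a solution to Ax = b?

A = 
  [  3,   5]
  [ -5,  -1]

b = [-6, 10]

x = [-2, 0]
Yes

Ax = [-6, 10] = b ✓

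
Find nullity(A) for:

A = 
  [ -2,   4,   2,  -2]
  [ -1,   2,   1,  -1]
nullity(A) = 3

Row reduce:
R2 → R2 - (1/2)·R1
REF = 
  [ -2,   4,   2,  -2]
  [  0,   0,   0,   0]
Pivot columns: 1 → 1 pivot.
rank(A) = 1, so nullity(A) = 4 - 1 = 3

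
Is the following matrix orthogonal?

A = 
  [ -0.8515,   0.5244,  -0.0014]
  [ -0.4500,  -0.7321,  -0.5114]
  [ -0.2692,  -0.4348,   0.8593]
Yes

AᵀA = 
  [  1,   0,   0]
  [  0,   1,   0]
  [  0,   0,   0.9999]
≈ I (equal to I up to the 4-dp rounding of the entries)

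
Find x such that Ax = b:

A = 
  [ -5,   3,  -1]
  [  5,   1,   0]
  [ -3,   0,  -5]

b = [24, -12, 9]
x = [-3, 3, 0]

Row reduce the augmented matrix [A|b]:
R2 → R2 + (1)·R1
R3 → R3 - (3/5)·R1
R3 → R3 + (9/20)·R2
REF = 
  [    -5,      3,     -1,     24]
  [     0,      4,     -1,     12]
  [     0,      0, -97/20,      0]

Back-substitution:
x₃ = 0 / (-97/20) = 0
x₂ = (12 - (-1)(0)) / 4 = 3
x₁ = (24 - (3)(3) - (-1)(0)) / (-5) = -3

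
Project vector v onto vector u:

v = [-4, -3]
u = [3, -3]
proj_u(v) = [-1/2, 1/2]

v·u = (-4)(3) + (-3)(-3) = -3
u·u = (3)² + (-3)² = 18
proj_u(v) = (v·u / u·u) × u = (-3/18) × u = (-1/6) × u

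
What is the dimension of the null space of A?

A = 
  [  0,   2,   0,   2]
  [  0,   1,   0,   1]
nullity(A) = 3

Row reduce:
R2 → R2 - (1/2)·R1
REF = 
  [  0,   2,   0,   2]
  [  0,   0,   0,   0]
Pivot columns: 2 → 1 pivot.
rank(A) = 1, so nullity(A) = 4 - 1 = 3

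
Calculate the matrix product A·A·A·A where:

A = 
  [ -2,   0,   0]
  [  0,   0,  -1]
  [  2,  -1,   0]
A^4 = 
  [ 16,   0,   0]
  [-10,   1,   0]
  [-20,   0,   1]

A² = A·A:
A²[1,1] = (-2)(-2) + (0)(0) + (0)(2) = 4
A²[1,2] = (-2)(0) + (0)(0) + (0)(-1) = 0
A²[1,3] = (-2)(0) + (0)(-1) + (0)(0) = 0
A²[2,1] = (0)(-2) + (0)(0) + (-1)(2) = -2
A²[2,2] = (0)(0) + (0)(0) + (-1)(-1) = 1
A²[2,3] = (0)(0) + (0)(-1) + (-1)(0) = 0
A²[3,1] = (2)(-2) + (-1)(0) + (0)(2) = -4
A²[3,2] = (2)(0) + (-1)(0) + (0)(-1) = 0
A²[3,3] = (2)(0) + (-1)(-1) + (0)(0) = 1
A² = 
  [  4,   0,   0]
  [ -2,   1,   0]
  [ -4,   0,   1]

A^3 = A^2·A:
A^3[1,1] = (4)(-2) + (0)(0) + (0)(2) = -8
A^3[1,2] = (4)(0) + (0)(0) + (0)(-1) = 0
A^3[1,3] = (4)(0) + (0)(-1) + (0)(0) = 0
A^3[2,1] = (-2)(-2) + (1)(0) + (0)(2) = 4
A^3[2,2] = (-2)(0) + (1)(0) + (0)(-1) = 0
A^3[2,3] = (-2)(0) + (1)(-1) + (0)(0) = -1
A^3[3,1] = (-4)(-2) + (0)(0) + (1)(2) = 10
A^3[3,2] = (-4)(0) + (0)(0) + (1)(-1) = -1
A^3[3,3] = (-4)(0) + (0)(-1) + (1)(0) = 0
A^3 = 
  [ -8,   0,   0]
  [  4,   0,  -1]
  [ 10,  -1,   0]

A^4 = A^3·A:
A^4[1,1] = (-8)(-2) + (0)(0) + (0)(2) = 16
A^4[1,2] = (-8)(0) + (0)(0) + (0)(-1) = 0
A^4[1,3] = (-8)(0) + (0)(-1) + (0)(0) = 0
A^4[2,1] = (4)(-2) + (0)(0) + (-1)(2) = -10
A^4[2,2] = (4)(0) + (0)(0) + (-1)(-1) = 1
A^4[2,3] = (4)(0) + (0)(-1) + (-1)(0) = 0
A^4[3,1] = (10)(-2) + (-1)(0) + (0)(2) = -20
A^4[3,2] = (10)(0) + (-1)(0) + (0)(-1) = 0
A^4[3,3] = (10)(0) + (-1)(-1) + (0)(0) = 1
A^4 = 
  [ 16,   0,   0]
  [-10,   1,   0]
  [-20,   0,   1]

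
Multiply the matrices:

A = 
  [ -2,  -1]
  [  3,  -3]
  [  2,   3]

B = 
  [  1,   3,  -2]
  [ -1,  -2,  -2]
AB = 
  [ -1,  -4,   6]
  [  6,  15,   0]
  [ -1,   0, -10]

A is 3×2 and B is 2×3, so AB is 3×3. Each entry is (row of A)·(column of B):
AB[1,1] = (-2)(1) + (-1)(-1) = -1
AB[1,2] = (-2)(3) + (-1)(-2) = -4
AB[1,3] = (-2)(-2) + (-1)(-2) = 6
AB[2,1] = (3)(1) + (-3)(-1) = 6
AB[2,2] = (3)(3) + (-3)(-2) = 15
AB[2,3] = (3)(-2) + (-3)(-2) = 0
AB[3,1] = (2)(1) + (3)(-1) = -1
AB[3,2] = (2)(3) + (3)(-2) = 0
AB[3,3] = (2)(-2) + (3)(-2) = -10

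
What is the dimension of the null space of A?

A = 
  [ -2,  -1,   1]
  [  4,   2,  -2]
nullity(A) = 2

Row reduce:
R2 → R2 + (2)·R1
REF = 
  [ -2,  -1,   1]
  [  0,   0,   0]
Pivot columns: 1 → 1 pivot.
rank(A) = 1, so nullity(A) = 3 - 1 = 2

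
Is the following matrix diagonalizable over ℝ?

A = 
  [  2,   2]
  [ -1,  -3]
Yes

tr(A) = -1, det(A) = -4
Characteristic polynomial: λ² - tr(A)λ + det(A) = λ² + λ - 4
λ² + λ - 4 = 0  ⇒  λ = (-1 ± √((1)² - 4·(-4)))/2 = (-1 ± √(17))/2
  = (-1 + √17)/2,  (-1 - √17)/2
Eigenvalues: (-1 + √17)/2, (-1 - √17)/2  (≈ 1.562, -2.562)
The two irrational eigenvalues are distinct (simple), so each has alg. mult. = geom. mult. = 1.
Sum of geometric multiplicities equals n, so A has n independent eigenvectors.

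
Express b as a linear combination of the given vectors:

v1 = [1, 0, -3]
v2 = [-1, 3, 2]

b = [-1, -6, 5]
c1 = -3, c2 = -2

b = -3·v1 + -2·v2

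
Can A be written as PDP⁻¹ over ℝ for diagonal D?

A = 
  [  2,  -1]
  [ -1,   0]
Yes

tr(A) = 2, det(A) = -1
Characteristic polynomial: λ² - tr(A)λ + det(A) = λ² - 2λ - 1
λ² - 2λ - 1 = 0  ⇒  λ = (2 ± √((-2)² - 4·(-1)))/2 = (2 ± √(8))/2
  = 1 + √2,  1 - √2
Eigenvalues: 1 + √2, 1 - √2  (≈ 2.414, -0.4142)
The two irrational eigenvalues are distinct (simple), so each has alg. mult. = geom. mult. = 1.
Sum of geometric multiplicities equals n, so A has n independent eigenvectors.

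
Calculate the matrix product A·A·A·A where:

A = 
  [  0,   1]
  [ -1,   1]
A² = A·A:
A²[1,1] = (0)(0) + (1)(-1) = -1
A²[1,2] = (0)(1) + (1)(1) = 1
A²[2,1] = (-1)(0) + (1)(-1) = -1
A²[2,2] = (-1)(1) + (1)(1) = 0
A² = 
  [ -1,   1]
  [ -1,   0]

A^3 = A^2·A:
A^3[1,1] = (-1)(0) + (1)(-1) = -1
A^3[1,2] = (-1)(1) + (1)(1) = 0
A^3[2,1] = (-1)(0) + (0)(-1) = 0
A^3[2,2] = (-1)(1) + (0)(1) = -1
A^3 = 
  [ -1,   0]
  [  0,  -1]

A^4 = A^3·A:
A^4[1,1] = (-1)(0) + (0)(-1) = 0
A^4[1,2] = (-1)(1) + (0)(1) = -1
A^4[2,1] = (0)(0) + (-1)(-1) = 1
A^4[2,2] = (0)(1) + (-1)(1) = -1
A^4 = 
  [  0,  -1]
  [  1,  -1]

Therefore
A^4 = 
  [  0,  -1]
  [  1,  -1]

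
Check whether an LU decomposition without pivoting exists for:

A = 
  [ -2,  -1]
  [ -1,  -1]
Yes.
A[1,1] = -2 ≠ 0, so Gaussian elimination proceeds without a row swap: multiplier ℓ₂₁ = (-1)/(-2) = 1/2, and U[2,2] = -1 - (1/2)(-1) = -1/2.
L = 
  [  1,   0]
  [1/2,   1]
U = 
  [  -2,   -1]
  [   0, -1/2]
Check row 2 of LU: [(1/2)(-2), (1/2)(-1) + (-1/2)] = [-1, -1] = row 2 of A ✓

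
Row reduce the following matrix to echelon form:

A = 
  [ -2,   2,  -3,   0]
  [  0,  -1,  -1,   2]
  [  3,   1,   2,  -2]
Row operations:
R3 → R3 + (3/2)·R1
R3 → R3 + (4)·R2

Resulting echelon form:
REF = 
  [   -2,     2,    -3,     0]
  [    0,    -1,    -1,     2]
  [    0,     0, -13/2,     6]

Rank = 3 (number of non-zero pivot rows).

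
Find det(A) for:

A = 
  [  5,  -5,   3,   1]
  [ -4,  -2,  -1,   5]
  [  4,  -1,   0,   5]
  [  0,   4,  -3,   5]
Cofactor expansion along row 1: det(A) = a₁₁M₁₁ - a₁₂M₁₂ + a₁₃M₁₃ - a₁₄M₁₄

M₁₁ = det[[-2, -1, 5]; [-1, 0, 5]; [4, -3, 5]]
  = (-2)·((0)(5) - (5)(-3)) - (-1)·((-1)(5) - (5)(4)) + (5)·((-1)(-3) - (0)(4))
  = (-2)(15) - (-1)(-25) + (5)(3)
  = -40
M₁₂ = det[[-4, -1, 5]; [4, 0, 5]; [0, -3, 5]]
  = (-4)·((0)(5) - (5)(-3)) - (-1)·((4)(5) - (5)(0)) + (5)·((4)(-3) - (0)(0))
  = (-4)(15) - (-1)(20) + (5)(-12)
  = -100
M₁₃ = det[[-4, -2, 5]; [4, -1, 5]; [0, 4, 5]]
  = (-4)·((-1)(5) - (5)(4)) - (-2)·((4)(5) - (5)(0)) + (5)·((4)(4) - (-1)(0))
  = (-4)(-25) - (-2)(20) + (5)(16)
  = 220
M₁₄ = det[[-4, -2, -1]; [4, -1, 0]; [0, 4, -3]]
  = (-4)·((-1)(-3) - (0)(4)) - (-2)·((4)(-3) - (0)(0)) + (-1)·((4)(4) - (-1)(0))
  = (-4)(3) - (-2)(-12) + (-1)(16)
  = -52

det(A) = (5)(-40) - (-5)(-100) + (3)(220) - (1)(-52) = 12

det(A) = 12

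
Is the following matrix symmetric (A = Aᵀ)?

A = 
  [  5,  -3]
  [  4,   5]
No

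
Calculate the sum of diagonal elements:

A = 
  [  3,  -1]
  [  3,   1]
4

tr(A) = 3 + 1 = 4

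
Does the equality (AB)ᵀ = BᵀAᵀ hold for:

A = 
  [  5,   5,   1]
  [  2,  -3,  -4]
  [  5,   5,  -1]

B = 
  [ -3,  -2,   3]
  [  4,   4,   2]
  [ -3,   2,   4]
Yes

(AB)ᵀ = 
  [  2,  -6,   8]
  [ 12, -24,   8]
  [ 29, -16,  21]

BᵀAᵀ = 
  [  2,  -6,   8]
  [ 12, -24,   8]
  [ 29, -16,  21]

Both sides are equal — this is the standard identity (AB)ᵀ = BᵀAᵀ, which holds for all A, B.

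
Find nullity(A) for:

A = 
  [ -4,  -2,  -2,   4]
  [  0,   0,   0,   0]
nullity(A) = 3

Row reduce:
(no row operations needed)
REF = 
  [ -4,  -2,  -2,   4]
  [  0,   0,   0,   0]
Pivot columns: 1 → 1 pivot.
rank(A) = 1, so nullity(A) = 4 - 1 = 3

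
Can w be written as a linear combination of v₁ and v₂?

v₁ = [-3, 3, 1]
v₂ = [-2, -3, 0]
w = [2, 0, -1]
No

Form the augmented matrix and row-reduce:
[v₁|v₂|w] = 
  [ -3,  -2,   2]
  [  3,  -3,   0]
  [  1,   0,  -1]
R2 → R2 + (1)·R1
R3 → R3 + (1/3)·R1
R3 → R3 - (2/15)·R2
REF = 
  [  -3,   -2,    2]
  [   0,   -5,    2]
  [   0,    0, -3/5]

Row 3 reads [0 0 | -3/5], i.e. 0 = -3/5, so the system is inconsistent and w ∉ span{v₁, v₂}.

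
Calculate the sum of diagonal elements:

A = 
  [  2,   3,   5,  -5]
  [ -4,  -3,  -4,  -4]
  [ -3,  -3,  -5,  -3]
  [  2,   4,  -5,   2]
-4

tr(A) = 2 + -3 + -5 + 2 = -4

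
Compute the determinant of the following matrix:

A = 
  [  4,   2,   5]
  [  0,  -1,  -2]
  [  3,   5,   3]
31

Cofactor expansion along row 1:
det(A) = (4)·((-1)(3) - (-2)(5)) - (2)·((0)(3) - (-2)(3)) + (5)·((0)(5) - (-1)(3))
  = (4)(7) - (2)(6) + (5)(3)
  = 31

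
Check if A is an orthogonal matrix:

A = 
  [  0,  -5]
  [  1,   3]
No

AᵀA = 
  [  1,   3]
  [  3,  34]
≠ I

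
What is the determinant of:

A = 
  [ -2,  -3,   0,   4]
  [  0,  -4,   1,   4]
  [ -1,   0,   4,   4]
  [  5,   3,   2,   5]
343

Cofactor expansion along row 1: det(A) = a₁₁M₁₁ - a₁₂M₁₂ + a₁₃M₁₃ - a₁₄M₁₄

M₁₁ = det[[-4, 1, 4]; [0, 4, 4]; [3, 2, 5]]
  = (-4)·((4)(5) - (4)(2)) - (1)·((0)(5) - (4)(3)) + (4)·((0)(2) - (4)(3))
  = (-4)(12) - (1)(-12) + (4)(-12)
  = -84
M₁₂ = det[[0, 1, 4]; [-1, 4, 4]; [5, 2, 5]]
  = (0)·((4)(5) - (4)(2)) - (1)·((-1)(5) - (4)(5)) + (4)·((-1)(2) - (4)(5))
  = (0)(12) - (1)(-25) + (4)(-22)
  = -63
M₁₃ = det[[0, -4, 4]; [-1, 0, 4]; [5, 3, 5]]
  = (0)·((0)(5) - (4)(3)) - (-4)·((-1)(5) - (4)(5)) + (4)·((-1)(3) - (0)(5))
  = (0)(-12) - (-4)(-25) + (4)(-3)
  = -112
M₁₄ = det[[0, -4, 1]; [-1, 0, 4]; [5, 3, 2]]
  = (0)·((0)(2) - (4)(3)) - (-4)·((-1)(2) - (4)(5)) + (1)·((-1)(3) - (0)(5))
  = (0)(-12) - (-4)(-22) + (1)(-3)
  = -91

det(A) = (-2)(-84) - (-3)(-63) + (0)(-112) - (4)(-91) = 343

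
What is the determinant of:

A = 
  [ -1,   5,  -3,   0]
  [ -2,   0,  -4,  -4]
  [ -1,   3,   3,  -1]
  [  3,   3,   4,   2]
Cofactor expansion along row 1: det(A) = a₁₁M₁₁ - a₁₂M₁₂ + a₁₃M₁₃ - a₁₄M₁₄

M₁₁ = det[[0, -4, -4]; [3, 3, -1]; [3, 4, 2]]
  = (0)·((3)(2) - (-1)(4)) - (-4)·((3)(2) - (-1)(3)) + (-4)·((3)(4) - (3)(3))
  = (0)(10) - (-4)(9) + (-4)(3)
  = 24
M₁₂ = det[[-2, -4, -4]; [-1, 3, -1]; [3, 4, 2]]
  = (-2)·((3)(2) - (-1)(4)) - (-4)·((-1)(2) - (-1)(3)) + (-4)·((-1)(4) - (3)(3))
  = (-2)(10) - (-4)(1) + (-4)(-13)
  = 36
M₁₃ = det[[-2, 0, -4]; [-1, 3, -1]; [3, 3, 2]]
  = (-2)·((3)(2) - (-1)(3)) - (0)·((-1)(2) - (-1)(3)) + (-4)·((-1)(3) - (3)(3))
  = (-2)(9) - (0)(1) + (-4)(-12)
  = 30
M₁₄ = det[[-2, 0, -4]; [-1, 3, 3]; [3, 3, 4]]
  = (-2)·((3)(4) - (3)(3)) - (0)·((-1)(4) - (3)(3)) + (-4)·((-1)(3) - (3)(3))
  = (-2)(3) - (0)(-13) + (-4)(-12)
  = 42

det(A) = (-1)(24) - (5)(36) + (-3)(30) - (0)(42) = -294

det(A) = -294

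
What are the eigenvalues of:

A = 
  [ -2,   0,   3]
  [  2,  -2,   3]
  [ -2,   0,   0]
λ = -2, -1 + i√5, -1 - i√5  (≈ -2, -1 + 2.236i, -1 - 2.236i)

Characteristic polynomial: det(λI - A) = λ³ + 4λ² + 10λ + 12
Testing integer divisors of the constant term: p(-2) = 0, so (λ + 2) is a factor:
p(λ) = (λ + 2)(λ² + 2λ + 6)
λ² + 2λ + 6 = 0  ⇒  λ = (-2 ± √((2)² - 4·(6)))/2 = (-2 ± √(-20))/2
  = -1 + i√5,  -1 - i√5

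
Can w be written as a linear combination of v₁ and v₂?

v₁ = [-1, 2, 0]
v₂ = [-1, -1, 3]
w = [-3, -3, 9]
Yes

Form the augmented matrix and row-reduce:
[v₁|v₂|w] = 
  [ -1,  -1,  -3]
  [  2,  -1,  -3]
  [  0,   3,   9]
R2 → R2 + (2)·R1
R3 → R3 + (1)·R2
REF = 
  [ -1,  -1,  -3]
  [  0,  -3,  -9]
  [  0,   0,   0]

No row of the form [0 0 | nonzero], so the system is consistent. Back-substitution gives c₁ = 0, c₂ = 3: w = (0)·v₁ + (3)·v₂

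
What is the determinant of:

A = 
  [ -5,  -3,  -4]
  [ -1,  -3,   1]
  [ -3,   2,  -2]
39

Cofactor expansion along row 1:
det(A) = (-5)·((-3)(-2) - (1)(2)) - (-3)·((-1)(-2) - (1)(-3)) + (-4)·((-1)(2) - (-3)(-3))
  = (-5)(4) - (-3)(5) + (-4)(-11)
  = 39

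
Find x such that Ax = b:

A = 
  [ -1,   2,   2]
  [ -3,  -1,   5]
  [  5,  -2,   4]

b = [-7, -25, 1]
Row reduce the augmented matrix [A|b]:
R2 → R2 - (3)·R1
R3 → R3 + (5)·R1
R3 → R3 + (8/7)·R2
REF = 
  [    -1,      2,      2,     -7]
  [     0,     -7,     -1,     -4]
  [     0,      0,   90/7, -270/7]

Back-substitution:
x₃ = (-270/7) / (90/7) = -3
x₂ = (-4 - (-1)(-3)) / (-7) = 1
x₁ = (-7 - (2)(1) - (2)(-3)) / (-1) = 3

x = [3, 1, -3]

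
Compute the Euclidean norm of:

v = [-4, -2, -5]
6.708

||v||₂ = √((-4)² + (-2)² + (-5)²) = √45 = 6.708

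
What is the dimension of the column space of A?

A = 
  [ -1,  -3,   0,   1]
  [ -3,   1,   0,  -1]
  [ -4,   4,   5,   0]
dim(Col(A)) = 3

Row reduce:
R2 → R2 - (3)·R1
R3 → R3 - (4)·R1
R3 → R3 - (8/5)·R2
REF = 
  [  -1,   -3,    0,    1]
  [   0,   10,    0,   -4]
  [   0,    0,    5, 12/5]
Pivot columns: 1, 2, 3 → 3 pivots.
dim(Col(A)) = number of pivot columns = 3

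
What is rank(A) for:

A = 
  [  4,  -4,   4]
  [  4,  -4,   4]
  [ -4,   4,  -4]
rank(A) = 1

Row reduce:
R2 → R2 - (1)·R1
R3 → R3 + (1)·R1
REF = 
  [  4,  -4,   4]
  [  0,   0,   0]
  [  0,   0,   0]
Pivot columns: 1 → 1 pivot.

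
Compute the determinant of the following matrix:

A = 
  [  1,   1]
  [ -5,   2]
For a 2×2 matrix, det = ad - bc = (1)(2) - (1)(-5) = 7

det(A) = 7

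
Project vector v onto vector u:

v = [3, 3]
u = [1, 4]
v·u = (3)(1) + (3)(4) = 15
u·u = (1)² + (4)² = 17
proj_u(v) = (v·u / u·u) × u = (15/17) × u

proj_u(v) = [15/17, 60/17]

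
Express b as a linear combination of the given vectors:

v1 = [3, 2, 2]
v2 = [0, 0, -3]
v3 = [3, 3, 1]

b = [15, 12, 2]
c1 = 3, c2 = 2, c3 = 2

b = 3·v1 + 2·v2 + 2·v3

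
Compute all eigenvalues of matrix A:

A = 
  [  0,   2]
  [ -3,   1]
λ = (1 + i√23)/2, (1 - i√23)/2  (≈ 0.5 + 2.398i, 0.5 - 2.398i)

tr(A) = 1, det(A) = 6
Characteristic polynomial: λ² - tr(A)λ + det(A) = λ² - λ + 6
λ² - λ + 6 = 0  ⇒  λ = (1 ± √((-1)² - 4·(6)))/2 = (1 ± √(-23))/2
  = (1 + i√23)/2,  (1 - i√23)/2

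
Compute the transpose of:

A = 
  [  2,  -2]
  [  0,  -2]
Aᵀ = 
  [  2,   0]
  [ -2,  -2]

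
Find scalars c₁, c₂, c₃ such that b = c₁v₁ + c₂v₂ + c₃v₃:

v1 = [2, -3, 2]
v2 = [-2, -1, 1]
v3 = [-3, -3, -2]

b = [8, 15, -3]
c1 = -2, c2 = -3, c3 = -2

b = -2·v1 + -3·v2 + -2·v3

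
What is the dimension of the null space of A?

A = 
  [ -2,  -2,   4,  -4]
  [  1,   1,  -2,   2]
nullity(A) = 3

Row reduce:
R2 → R2 + (1/2)·R1
REF = 
  [ -2,  -2,   4,  -4]
  [  0,   0,   0,   0]
Pivot columns: 1 → 1 pivot.
rank(A) = 1, so nullity(A) = 4 - 1 = 3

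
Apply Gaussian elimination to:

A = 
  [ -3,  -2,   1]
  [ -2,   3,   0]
Row operations:
R2 → R2 - (2/3)·R1

Resulting echelon form:
REF = 
  [  -3,   -2,    1]
  [   0, 13/3, -2/3]

Rank = 2 (number of non-zero pivot rows).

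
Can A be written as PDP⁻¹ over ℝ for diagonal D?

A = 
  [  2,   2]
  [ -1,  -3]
Yes

tr(A) = -1, det(A) = -4
Characteristic polynomial: λ² - tr(A)λ + det(A) = λ² + λ - 4
λ² + λ - 4 = 0  ⇒  λ = (-1 ± √((1)² - 4·(-4)))/2 = (-1 ± √(17))/2
  = (-1 + √17)/2,  (-1 - √17)/2
Eigenvalues: (-1 + √17)/2, (-1 - √17)/2  (≈ 1.562, -2.562)
The two irrational eigenvalues are distinct (simple), so each has alg. mult. = geom. mult. = 1.
Sum of geometric multiplicities equals n, so A has n independent eigenvectors.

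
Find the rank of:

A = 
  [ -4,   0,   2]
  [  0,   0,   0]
rank(A) = 1

Row reduce:
(no row operations needed)
REF = 
  [ -4,   0,   2]
  [  0,   0,   0]
Pivot columns: 1 → 1 pivot.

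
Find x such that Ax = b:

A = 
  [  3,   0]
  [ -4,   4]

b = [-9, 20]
x = [-3, 2]

Row reduce the augmented matrix [A|b]:
R2 → R2 + (4/3)·R1
REF = 
  [  3,   0,  -9]
  [  0,   4,   8]

Back-substitution:
x₂ = 8 / 4 = 2
x₁ = (-9 - (0)(2)) / 3 = -3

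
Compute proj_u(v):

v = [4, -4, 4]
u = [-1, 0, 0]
proj_u(v) = [4, 0, 0]

v·u = (4)(-1) + (-4)(0) + (4)(0) = -4
u·u = (-1)² + (0)² + (0)² = 1
proj_u(v) = (v·u / u·u) × u = (-4/1) × u = (-4) × u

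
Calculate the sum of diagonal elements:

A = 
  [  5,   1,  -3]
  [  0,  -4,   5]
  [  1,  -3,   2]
3

tr(A) = 5 + -4 + 2 = 3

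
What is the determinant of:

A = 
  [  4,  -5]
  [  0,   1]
4

For a 2×2 matrix, det = ad - bc = (4)(1) - (-5)(0) = 4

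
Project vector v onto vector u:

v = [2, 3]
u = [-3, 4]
proj_u(v) = [-18/25, 24/25]

v·u = (2)(-3) + (3)(4) = 6
u·u = (-3)² + (4)² = 25
proj_u(v) = (v·u / u·u) × u = (6/25) × u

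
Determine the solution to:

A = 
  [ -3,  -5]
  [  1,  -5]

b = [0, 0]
x = [0, 0]

Row reduce the augmented matrix [A|b]:
R2 → R2 + (1/3)·R1
REF = 
  [   -3,    -5,     0]
  [    0, -20/3,     0]

Back-substitution:
x₂ = 0 / (-20/3) = 0
x₁ = (0 - (-5)(0)) / (-3) = 0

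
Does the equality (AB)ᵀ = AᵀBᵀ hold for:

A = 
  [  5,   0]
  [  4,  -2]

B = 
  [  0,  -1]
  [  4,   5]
No

(AB)ᵀ = 
  [  0,  -8]
  [ -5, -14]

AᵀBᵀ = 
  [ -4,  40]
  [  2, -10]

The two matrices differ, so (AB)ᵀ ≠ AᵀBᵀ in general. The correct identity is (AB)ᵀ = BᵀAᵀ.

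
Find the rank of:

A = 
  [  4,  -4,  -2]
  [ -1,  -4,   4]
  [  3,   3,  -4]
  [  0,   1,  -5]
Row reduce:
R2 → R2 + (1/4)·R1
R3 → R3 - (3/4)·R1
R3 → R3 + (6/5)·R2
R4 → R4 + (1/5)·R2
R4 → R4 + (43/17)·R3
REF = 
  [    4,    -4,    -2]
  [    0,    -5,   7/2]
  [    0,     0, 17/10]
  [    0,     0,     0]
Pivot columns: 1, 2, 3 → 3 pivots.

rank(A) = 3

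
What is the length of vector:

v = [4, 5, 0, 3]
7.071

||v||₂ = √((4)² + (5)² + (0)² + (3)²) = √50 = 7.071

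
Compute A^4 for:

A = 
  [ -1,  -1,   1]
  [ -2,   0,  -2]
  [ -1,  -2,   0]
A^4 = 
  [  5,  -7,   7]
  [ 22,  30, -14]
  [ 29,   4,  12]

A² = A·A:
A²[1,1] = (-1)(-1) + (-1)(-2) + (1)(-1) = 2
A²[1,2] = (-1)(-1) + (-1)(0) + (1)(-2) = -1
A²[1,3] = (-1)(1) + (-1)(-2) + (1)(0) = 1
A²[2,1] = (-2)(-1) + (0)(-2) + (-2)(-1) = 4
A²[2,2] = (-2)(-1) + (0)(0) + (-2)(-2) = 6
A²[2,3] = (-2)(1) + (0)(-2) + (-2)(0) = -2
A²[3,1] = (-1)(-1) + (-2)(-2) + (0)(-1) = 5
A²[3,2] = (-1)(-1) + (-2)(0) + (0)(-2) = 1
A²[3,3] = (-1)(1) + (-2)(-2) + (0)(0) = 3
A² = 
  [  2,  -1,   1]
  [  4,   6,  -2]
  [  5,   1,   3]

A^3 = A^2·A:
A^3[1,1] = (2)(-1) + (-1)(-2) + (1)(-1) = -1
A^3[1,2] = (2)(-1) + (-1)(0) + (1)(-2) = -4
A^3[1,3] = (2)(1) + (-1)(-2) + (1)(0) = 4
A^3[2,1] = (4)(-1) + (6)(-2) + (-2)(-1) = -14
A^3[2,2] = (4)(-1) + (6)(0) + (-2)(-2) = 0
A^3[2,3] = (4)(1) + (6)(-2) + (-2)(0) = -8
A^3[3,1] = (5)(-1) + (1)(-2) + (3)(-1) = -10
A^3[3,2] = (5)(-1) + (1)(0) + (3)(-2) = -11
A^3[3,3] = (5)(1) + (1)(-2) + (3)(0) = 3
A^3 = 
  [ -1,  -4,   4]
  [-14,   0,  -8]
  [-10, -11,   3]

A^4 = A^3·A:
A^4[1,1] = (-1)(-1) + (-4)(-2) + (4)(-1) = 5
A^4[1,2] = (-1)(-1) + (-4)(0) + (4)(-2) = -7
A^4[1,3] = (-1)(1) + (-4)(-2) + (4)(0) = 7
A^4[2,1] = (-14)(-1) + (0)(-2) + (-8)(-1) = 22
A^4[2,2] = (-14)(-1) + (0)(0) + (-8)(-2) = 30
A^4[2,3] = (-14)(1) + (0)(-2) + (-8)(0) = -14
A^4[3,1] = (-10)(-1) + (-11)(-2) + (3)(-1) = 29
A^4[3,2] = (-10)(-1) + (-11)(0) + (3)(-2) = 4
A^4[3,3] = (-10)(1) + (-11)(-2) + (3)(0) = 12
A^4 = 
  [  5,  -7,   7]
  [ 22,  30, -14]
  [ 29,   4,  12]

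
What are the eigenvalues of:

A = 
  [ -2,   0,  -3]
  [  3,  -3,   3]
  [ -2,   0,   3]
λ = -3, 4, -3

Characteristic polynomial: det(λI - A) = λ³ + 2λ² - 15λ - 36
Testing integer divisors of the constant term: p(-3) = 0, so (λ + 3) is a factor:
p(λ) = (λ + 3)(λ² - λ - 12)
λ² - λ - 12 = (λ + 3)(λ - 4)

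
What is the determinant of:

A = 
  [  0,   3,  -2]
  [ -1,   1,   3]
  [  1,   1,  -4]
Cofactor expansion along row 1:
det(A) = (0)·((1)(-4) - (3)(1)) - (3)·((-1)(-4) - (3)(1)) + (-2)·((-1)(1) - (1)(1))
  = (0)(-7) - (3)(1) + (-2)(-2)
  = 1

det(A) = 1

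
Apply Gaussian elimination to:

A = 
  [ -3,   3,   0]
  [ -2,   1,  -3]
Row operations:
R2 → R2 - (2/3)·R1

Resulting echelon form:
REF = 
  [ -3,   3,   0]
  [  0,  -1,  -3]

Rank = 2 (number of non-zero pivot rows).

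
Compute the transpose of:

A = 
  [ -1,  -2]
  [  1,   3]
Aᵀ = 
  [ -1,   1]
  [ -2,   3]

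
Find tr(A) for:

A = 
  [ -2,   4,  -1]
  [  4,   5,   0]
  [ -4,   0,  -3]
0

tr(A) = -2 + 5 + -3 = 0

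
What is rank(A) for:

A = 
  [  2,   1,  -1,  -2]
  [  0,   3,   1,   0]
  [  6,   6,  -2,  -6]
Row reduce:
R3 → R3 - (3)·R1
R3 → R3 - (1)·R2
REF = 
  [  2,   1,  -1,  -2]
  [  0,   3,   1,   0]
  [  0,   0,   0,   0]
Pivot columns: 1, 2 → 2 pivots.

rank(A) = 2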